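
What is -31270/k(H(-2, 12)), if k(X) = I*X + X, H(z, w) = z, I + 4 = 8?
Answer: 3127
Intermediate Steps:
I = 4 (I = -4 + 8 = 4)
k(X) = 5*X (k(X) = 4*X + X = 5*X)
-31270/k(H(-2, 12)) = -31270/(5*(-2)) = -31270/(-10) = -31270*(-1/10) = 3127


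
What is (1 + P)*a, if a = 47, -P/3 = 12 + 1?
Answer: -1786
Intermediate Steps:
P = -39 (P = -3*(12 + 1) = -3*13 = -39)
(1 + P)*a = (1 - 39)*47 = -38*47 = -1786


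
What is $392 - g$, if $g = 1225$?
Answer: $-833$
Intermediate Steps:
$392 - g = 392 - 1225 = -833$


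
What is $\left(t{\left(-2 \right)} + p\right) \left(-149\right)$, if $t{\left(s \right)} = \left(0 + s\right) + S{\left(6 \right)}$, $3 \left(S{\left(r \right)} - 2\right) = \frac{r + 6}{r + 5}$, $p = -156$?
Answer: $\frac{255088}{11} \approx 23190.0$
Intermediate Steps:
$S{\left(r \right)} = 2 + \frac{6 + r}{3 \left(5 + r\right)}$ ($S{\left(r \right)} = 2 + \frac{\left(r + 6\right) \frac{1}{r + 5}}{3} = 2 + \frac{\left(6 + r\right) \frac{1}{5 + r}}{3} = 2 + \frac{\frac{1}{5 + r} \left(6 + r\right)}{3} = 2 + \frac{6 + r}{3 \left(5 + r\right)}$)
$t{\left(s \right)} = \frac{26}{11} + s$ ($t{\left(s \right)} = \left(0 + s\right) + \frac{36 + 7 \cdot 6}{3 \left(5 + 6\right)} = s + \frac{36 + 42}{3 \cdot 11} = s + \frac{1}{3} \cdot \frac{1}{11} \cdot 78 = s + \frac{26}{11} = \frac{26}{11} + s$)
$\left(t{\left(-2 \right)} + p\right) \left(-149\right) = \left(\left(\frac{26}{11} - 2\right) - 156\right) \left(-149\right) = \left(\frac{4}{11} - 156\right) \left(-149\right) = \left(- \frac{1712}{11}\right) \left(-149\right) = \frac{255088}{11}$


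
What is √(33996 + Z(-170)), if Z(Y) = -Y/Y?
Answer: √33995 ≈ 184.38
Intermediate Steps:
Z(Y) = -1 (Z(Y) = -1*1 = -1)
√(33996 + Z(-170)) = √(33996 - 1) = √33995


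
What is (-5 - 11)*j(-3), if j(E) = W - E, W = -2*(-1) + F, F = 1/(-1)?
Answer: -64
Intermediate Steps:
F = -1
W = 1 (W = -2*(-1) - 1 = 2 - 1 = 1)
j(E) = 1 - E
(-5 - 11)*j(-3) = (-5 - 11)*(1 - 1*(-3)) = -16*(1 + 3) = -16*4 = -64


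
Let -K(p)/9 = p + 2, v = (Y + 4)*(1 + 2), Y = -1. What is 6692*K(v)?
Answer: -662508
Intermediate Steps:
v = 9 (v = (-1 + 4)*(1 + 2) = 3*3 = 9)
K(p) = -18 - 9*p (K(p) = -9*(p + 2) = -9*(2 + p) = -18 - 9*p)
6692*K(v) = 6692*(-18 - 9*9) = 6692*(-18 - 81) = 6692*(-99) = -662508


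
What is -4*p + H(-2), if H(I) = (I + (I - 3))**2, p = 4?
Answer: 33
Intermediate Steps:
H(I) = (-3 + 2*I)**2 (H(I) = (I + (-3 + I))**2 = (-3 + 2*I)**2)
-4*p + H(-2) = -4*4 + (-3 + 2*(-2))**2 = -16 + (-3 - 4)**2 = -16 + (-7)**2 = -16 + 49 = 33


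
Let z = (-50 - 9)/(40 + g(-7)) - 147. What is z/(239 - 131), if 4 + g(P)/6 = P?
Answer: -3763/2808 ≈ -1.3401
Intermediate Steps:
g(P) = -24 + 6*P
z = -3763/26 (z = (-50 - 9)/(40 + (-24 + 6*(-7))) - 147 = -59/(40 + (-24 - 42)) - 147 = -59/(40 - 66) - 147 = -59/(-26) - 147 = -59*(-1/26) - 147 = 59/26 - 147 = -3763/26 ≈ -144.73)
z/(239 - 131) = -3763/26/(239 - 131) = -3763/26/108 = (1/108)*(-3763/26) = -3763/2808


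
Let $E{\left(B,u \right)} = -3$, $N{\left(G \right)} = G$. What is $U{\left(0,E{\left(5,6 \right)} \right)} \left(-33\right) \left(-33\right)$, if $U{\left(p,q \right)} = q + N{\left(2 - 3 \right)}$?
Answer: $-4356$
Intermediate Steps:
$U{\left(p,q \right)} = -1 + q$ ($U{\left(p,q \right)} = q + \left(2 - 3\right) = q - 1 = -1 + q$)
$U{\left(0,E{\left(5,6 \right)} \right)} \left(-33\right) \left(-33\right) = \left(-1 - 3\right) \left(-33\right) \left(-33\right) = \left(-4\right) \left(-33\right) \left(-33\right) = 132 \left(-33\right) = -4356$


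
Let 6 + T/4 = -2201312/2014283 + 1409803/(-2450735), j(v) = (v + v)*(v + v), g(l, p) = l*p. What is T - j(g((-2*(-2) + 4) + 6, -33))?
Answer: -4214794309724991276/4936473848005 ≈ -8.5381e+5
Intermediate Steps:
j(v) = 4*v² (j(v) = (2*v)*(2*v) = 4*v²)
T = -151413670674396/4936473848005 (T = -24 + 4*(-2201312/2014283 + 1409803/(-2450735)) = -24 + 4*(-2201312*1/2014283 + 1409803*(-1/2450735)) = -24 + 4*(-2201312/2014283 - 1409803/2450735) = -24 + 4*(-8234574580569/4936473848005) = -24 - 32938298322276/4936473848005 = -151413670674396/4936473848005 ≈ -30.672)
T - j(g((-2*(-2) + 4) + 6, -33)) = -151413670674396/4936473848005 - 4*(((-2*(-2) + 4) + 6)*(-33))² = -151413670674396/4936473848005 - 4*(((4 + 4) + 6)*(-33))² = -151413670674396/4936473848005 - 4*((8 + 6)*(-33))² = -151413670674396/4936473848005 - 4*(14*(-33))² = -151413670674396/4936473848005 - 4*(-462)² = -151413670674396/4936473848005 - 4*213444 = -151413670674396/4936473848005 - 1*853776 = -151413670674396/4936473848005 - 853776 = -4214794309724991276/4936473848005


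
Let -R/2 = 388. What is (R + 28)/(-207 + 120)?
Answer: 748/87 ≈ 8.5977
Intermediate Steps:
R = -776 (R = -2*388 = -776)
(R + 28)/(-207 + 120) = (-776 + 28)/(-207 + 120) = -748/(-87) = -748*(-1/87) = 748/87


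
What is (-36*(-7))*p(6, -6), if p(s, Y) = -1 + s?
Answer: 1260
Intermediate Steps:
(-36*(-7))*p(6, -6) = (-36*(-7))*(-1 + 6) = -6*(-42)*5 = 252*5 = 1260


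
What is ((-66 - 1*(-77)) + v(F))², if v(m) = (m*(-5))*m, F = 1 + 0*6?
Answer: 36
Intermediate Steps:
F = 1 (F = 1 + 0 = 1)
v(m) = -5*m² (v(m) = (-5*m)*m = -5*m²)
((-66 - 1*(-77)) + v(F))² = ((-66 - 1*(-77)) - 5*1²)² = ((-66 + 77) - 5*1)² = (11 - 5)² = 6² = 36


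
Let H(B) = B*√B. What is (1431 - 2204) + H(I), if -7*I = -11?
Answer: -773 + 11*√77/49 ≈ -771.03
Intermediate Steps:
I = 11/7 (I = -⅐*(-11) = 11/7 ≈ 1.5714)
H(B) = B^(3/2)
(1431 - 2204) + H(I) = (1431 - 2204) + (11/7)^(3/2) = -773 + 11*√77/49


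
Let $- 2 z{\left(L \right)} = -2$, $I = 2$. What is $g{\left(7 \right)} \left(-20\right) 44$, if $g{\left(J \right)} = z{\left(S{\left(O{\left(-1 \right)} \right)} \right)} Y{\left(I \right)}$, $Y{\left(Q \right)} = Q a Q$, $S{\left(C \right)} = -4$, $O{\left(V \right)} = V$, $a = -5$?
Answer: $17600$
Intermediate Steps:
$Y{\left(Q \right)} = - 5 Q^{2}$ ($Y{\left(Q \right)} = Q \left(-5\right) Q = - 5 Q Q = - 5 Q^{2}$)
$z{\left(L \right)} = 1$ ($z{\left(L \right)} = \left(- \frac{1}{2}\right) \left(-2\right) = 1$)
$g{\left(J \right)} = -20$ ($g{\left(J \right)} = 1 \left(- 5 \cdot 2^{2}\right) = 1 \left(\left(-5\right) 4\right) = 1 \left(-20\right) = -20$)
$g{\left(7 \right)} \left(-20\right) 44 = \left(-20\right) \left(-20\right) 44 = 400 \cdot 44 = 17600$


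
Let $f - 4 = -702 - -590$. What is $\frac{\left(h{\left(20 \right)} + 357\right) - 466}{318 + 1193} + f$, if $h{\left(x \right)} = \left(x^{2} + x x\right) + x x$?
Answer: $- \frac{162097}{1511} \approx -107.28$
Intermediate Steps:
$f = -108$ ($f = 4 - 112 = -108$)
$h{\left(x \right)} = 3 x^{2}$ ($h{\left(x \right)} = \left(x^{2} + x^{2}\right) + x^{2} = 2 x^{2} + x^{2} = 3 x^{2}$)
$\frac{\left(h{\left(20 \right)} + 357\right) - 466}{318 + 1193} + f = \frac{\left(3 \cdot 20^{2} + 357\right) - 466}{318 + 1193} - 108 = \frac{\left(3 \cdot 400 + 357\right) - 466}{1511} - 108 = \frac{\left(1200 + 357\right) - 466}{1511} - 108 = \frac{1557 - 466}{1511} - 108 = \frac{1}{1511} \cdot 1091 - 108 = \frac{1091}{1511} - 108 = - \frac{162097}{1511}$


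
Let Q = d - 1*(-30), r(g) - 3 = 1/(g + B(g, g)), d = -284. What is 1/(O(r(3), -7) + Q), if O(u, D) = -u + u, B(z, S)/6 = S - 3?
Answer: -1/254 ≈ -0.0039370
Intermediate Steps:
B(z, S) = -18 + 6*S (B(z, S) = 6*(S - 3) = 6*(-3 + S) = -18 + 6*S)
r(g) = 3 + 1/(-18 + 7*g) (r(g) = 3 + 1/(g + (-18 + 6*g)) = 3 + 1/(-18 + 7*g))
Q = -254 (Q = -284 - 1*(-30) = -284 + 30 = -254)
O(u, D) = 0
1/(O(r(3), -7) + Q) = 1/(0 - 254) = 1/(-254) = -1/254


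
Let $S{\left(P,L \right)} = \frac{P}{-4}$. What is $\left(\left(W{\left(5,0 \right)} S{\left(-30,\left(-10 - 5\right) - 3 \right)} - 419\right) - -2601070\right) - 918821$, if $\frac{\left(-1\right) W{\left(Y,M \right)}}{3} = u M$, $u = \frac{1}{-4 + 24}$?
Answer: $1681830$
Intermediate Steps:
$u = \frac{1}{20} \approx 0.05$
$S{\left(P,L \right)} = - \frac{P}{4}$ ($S{\left(P,L \right)} = P \left(- \frac{1}{4}\right) = - \frac{P}{4}$)
$W{\left(Y,M \right)} = - \frac{3 M}{20}$ ($W{\left(Y,M \right)} = - 3 \frac{M}{20} = - \frac{3 M}{20}$)
$\left(\left(W{\left(5,0 \right)} S{\left(-30,\left(-10 - 5\right) - 3 \right)} - 419\right) - -2601070\right) - 918821 = \left(\left(\left(- \frac{3}{20}\right) 0 \left(\left(- \frac{1}{4}\right) \left(-30\right)\right) - 419\right) - -2601070\right) - 918821 = \left(\left(0 \cdot \frac{15}{2} - 419\right) + 2601070\right) - 918821 = \left(\left(0 - 419\right) + 2601070\right) - 918821 = \left(-419 + 2601070\right) - 918821 = 2600651 - 918821 = 1681830$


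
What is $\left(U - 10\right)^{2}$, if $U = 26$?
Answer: $256$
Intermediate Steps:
$\left(U - 10\right)^{2} = \left(26 - 10\right)^{2} = 16^{2} = 256$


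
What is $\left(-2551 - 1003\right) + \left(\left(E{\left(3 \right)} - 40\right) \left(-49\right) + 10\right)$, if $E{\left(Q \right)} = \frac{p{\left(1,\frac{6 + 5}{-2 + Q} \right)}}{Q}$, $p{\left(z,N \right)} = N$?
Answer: $- \frac{5291}{3} \approx -1763.7$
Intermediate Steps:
$E{\left(Q \right)} = \frac{11}{Q \left(-2 + Q\right)}$ ($E{\left(Q \right)} = \frac{\left(6 + 5\right) \frac{1}{-2 + Q}}{Q} = \frac{11 \frac{1}{-2 + Q}}{Q} = \frac{11}{Q \left(-2 + Q\right)}$)
$\left(-2551 - 1003\right) + \left(\left(E{\left(3 \right)} - 40\right) \left(-49\right) + 10\right) = \left(-2551 - 1003\right) + \left(\left(\frac{11}{3 \left(-2 + 3\right)} - 40\right) \left(-49\right) + 10\right) = -3554 + \left(\left(11 \cdot \frac{1}{3} \cdot 1^{-1} - 40\right) \left(-49\right) + 10\right) = -3554 + \left(\left(11 \cdot \frac{1}{3} \cdot 1 - 40\right) \left(-49\right) + 10\right) = -3554 + \left(\left(\frac{11}{3} - 40\right) \left(-49\right) + 10\right) = -3554 + \left(\left(- \frac{109}{3}\right) \left(-49\right) + 10\right) = -3554 + \left(\frac{5341}{3} + 10\right) = -3554 + \frac{5371}{3} = - \frac{5291}{3}$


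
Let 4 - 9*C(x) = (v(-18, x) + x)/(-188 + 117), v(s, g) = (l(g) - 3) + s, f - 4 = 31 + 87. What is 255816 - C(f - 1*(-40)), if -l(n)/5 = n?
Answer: 163466809/639 ≈ 2.5582e+5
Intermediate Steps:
l(n) = -5*n
f = 122 (f = 4 + (31 + 87) = 4 + 118 = 122)
v(s, g) = -3 + s - 5*g (v(s, g) = (-5*g - 3) + s = (-3 - 5*g) + s = -3 + s - 5*g)
C(x) = 263/639 - 4*x/639 (C(x) = 4/9 - ((-3 - 18 - 5*x) + x)/(9*(-188 + 117)) = 4/9 - ((-21 - 5*x) + x)/(9*(-71)) = 4/9 - (-21 - 4*x)*(-1)/(9*71) = 4/9 - (21/71 + 4*x/71)/9 = 4/9 + (-7/213 - 4*x/639) = 263/639 - 4*x/639)
255816 - C(f - 1*(-40)) = 255816 - (263/639 - 4*(122 - 1*(-40))/639) = 255816 - (263/639 - 4*(122 + 40)/639) = 255816 - (263/639 - 4/639*162) = 255816 - (263/639 - 72/71) = 255816 - 1*(-385/639) = 255816 + 385/639 = 163466809/639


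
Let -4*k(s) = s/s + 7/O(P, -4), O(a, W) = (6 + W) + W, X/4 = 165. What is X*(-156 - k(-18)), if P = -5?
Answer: -206745/2 ≈ -1.0337e+5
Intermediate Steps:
X = 660 (X = 4*165 = 660)
O(a, W) = 6 + 2*W
k(s) = 5/8 (k(s) = -(s/s + 7/(6 + 2*(-4)))/4 = -(1 + 7/(6 - 8))/4 = -(1 + 7/(-2))/4 = -(1 + 7*(-½))/4 = -(1 - 7/2)/4 = -¼*(-5/2) = 5/8)
X*(-156 - k(-18)) = 660*(-156 - 1*5/8) = 660*(-156 - 5/8) = 660*(-1253/8) = -206745/2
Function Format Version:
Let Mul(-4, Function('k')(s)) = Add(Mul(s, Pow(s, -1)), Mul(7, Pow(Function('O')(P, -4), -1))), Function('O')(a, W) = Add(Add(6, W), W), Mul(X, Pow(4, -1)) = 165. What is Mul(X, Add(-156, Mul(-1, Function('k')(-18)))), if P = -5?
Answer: Rational(-206745, 2) ≈ -1.0337e+5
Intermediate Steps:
X = 660 (X = Mul(4, 165) = 660)
Function('O')(a, W) = Add(6, Mul(2, W))
Function('k')(s) = Rational(5, 8) (Function('k')(s) = Mul(Rational(-1, 4), Add(Mul(s, Pow(s, -1)), Mul(7, Pow(Add(6, Mul(2, -4)), -1)))) = Mul(Rational(-1, 4), Add(1, Mul(7, Pow(Add(6, -8), -1)))) = Mul(Rational(-1, 4), Add(1, Mul(7, Pow(-2, -1)))) = Mul(Rational(-1, 4), Add(1, Mul(7, Rational(-1, 2)))) = Mul(Rational(-1, 4), Add(1, Rational(-7, 2))) = Mul(Rational(-1, 4), Rational(-5, 2)) = Rational(5, 8))
Mul(X, Add(-156, Mul(-1, Function('k')(-18)))) = Mul(660, Add(-156, Mul(-1, Rational(5, 8)))) = Mul(660, Add(-156, Rational(-5, 8))) = Mul(660, Rational(-1253, 8)) = Rational(-206745, 2)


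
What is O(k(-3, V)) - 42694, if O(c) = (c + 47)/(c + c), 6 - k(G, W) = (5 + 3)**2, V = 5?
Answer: -4952493/116 ≈ -42694.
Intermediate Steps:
k(G, W) = -58 (k(G, W) = 6 - (5 + 3)**2 = 6 - 1*8**2 = 6 - 1*64 = 6 - 64 = -58)
O(c) = (47 + c)/(2*c) (O(c) = (47 + c)/((2*c)) = (47 + c)*(1/(2*c)) = (47 + c)/(2*c))
O(k(-3, V)) - 42694 = (1/2)*(47 - 58)/(-58) - 42694 = (1/2)*(-1/58)*(-11) - 42694 = 11/116 - 42694 = -4952493/116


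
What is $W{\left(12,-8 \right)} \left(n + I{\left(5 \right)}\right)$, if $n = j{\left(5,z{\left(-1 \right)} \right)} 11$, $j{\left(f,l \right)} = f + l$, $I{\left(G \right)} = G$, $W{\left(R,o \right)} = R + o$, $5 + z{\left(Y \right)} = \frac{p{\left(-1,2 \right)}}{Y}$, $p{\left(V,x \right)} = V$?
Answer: $64$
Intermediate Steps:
$z{\left(Y \right)} = -5 - \frac{1}{Y}$
$n = 11$ ($n = \left(5 - 4\right) 11 = 1 \cdot 11 = 11$)
$W{\left(12,-8 \right)} \left(n + I{\left(5 \right)}\right) = \left(12 - 8\right) \left(11 + 5\right) = 4 \cdot 16 = 64$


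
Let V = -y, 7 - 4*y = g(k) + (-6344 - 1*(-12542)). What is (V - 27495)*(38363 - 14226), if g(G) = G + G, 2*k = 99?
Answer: -1251382765/2 ≈ -6.2569e+8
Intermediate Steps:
k = 99/2 (k = (½)*99 = 99/2 ≈ 49.500)
g(G) = 2*G
y = -3145/2 (y = 7/4 - (2*(99/2) + (-6344 - 1*(-12542)))/4 = 7/4 - (99 + (-6344 + 12542))/4 = 7/4 - (99 + 6198)/4 = 7/4 - ¼*6297 = 7/4 - 6297/4 = -3145/2 ≈ -1572.5)
V = 3145/2 (V = -1*(-3145/2) = 3145/2 ≈ 1572.5)
(V - 27495)*(38363 - 14226) = (3145/2 - 27495)*(38363 - 14226) = -51845/2*24137 = -1251382765/2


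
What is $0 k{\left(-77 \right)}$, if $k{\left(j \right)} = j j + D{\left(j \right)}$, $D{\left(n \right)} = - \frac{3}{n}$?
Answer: $0$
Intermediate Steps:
$k{\left(j \right)} = j^{2} - \frac{3}{j}$ ($k{\left(j \right)} = j j - \frac{3}{j} = j^{2} - \frac{3}{j}$)
$0 k{\left(-77 \right)} = 0 \frac{-3 + \left(-77\right)^{3}}{-77} = 0 \left(- \frac{-3 - 456533}{77}\right) = 0 \left(\left(- \frac{1}{77}\right) \left(-456536\right)\right) = 0 \cdot \frac{456536}{77} = 0$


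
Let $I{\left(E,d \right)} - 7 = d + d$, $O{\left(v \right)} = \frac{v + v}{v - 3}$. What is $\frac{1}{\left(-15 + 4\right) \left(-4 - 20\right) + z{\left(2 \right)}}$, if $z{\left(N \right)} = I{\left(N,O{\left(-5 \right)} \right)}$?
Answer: $\frac{2}{547} \approx 0.0036563$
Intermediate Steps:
$O{\left(v \right)} = \frac{2 v}{-3 + v}$
$I{\left(E,d \right)} = 7 + 2 d$ ($I{\left(E,d \right)} = 7 + \left(d + d\right) = 7 + 2 d$)
$z{\left(N \right)} = \frac{19}{2}$ ($z{\left(N \right)} = 7 + 2 \cdot 2 \left(-5\right) \frac{1}{-3 - 5} = 7 + 2 \cdot 2 \left(-5\right) \frac{1}{-8} = 7 + 2 \cdot 2 \left(-5\right) \left(- \frac{1}{8}\right) = 7 + 2 \cdot \frac{5}{4} = 7 + \frac{5}{2} = \frac{19}{2}$)
$\frac{1}{\left(-15 + 4\right) \left(-4 - 20\right) + z{\left(2 \right)}} = \frac{1}{\left(-15 + 4\right) \left(-4 - 20\right) + \frac{19}{2}} = \frac{1}{- 11 \left(-4 - 20\right) + \frac{19}{2}} = \frac{1}{\left(-11\right) \left(-24\right) + \frac{19}{2}} = \frac{1}{264 + \frac{19}{2}} = \frac{1}{\frac{547}{2}} = \frac{2}{547}$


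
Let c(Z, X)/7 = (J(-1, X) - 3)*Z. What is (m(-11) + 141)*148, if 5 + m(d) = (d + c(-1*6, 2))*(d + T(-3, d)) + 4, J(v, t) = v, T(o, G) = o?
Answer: -304584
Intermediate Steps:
c(Z, X) = -28*Z (c(Z, X) = 7*((-1 - 3)*Z) = 7*(-4*Z) = -28*Z)
m(d) = -1 + (-3 + d)*(168 + d) (m(d) = -5 + ((d - (-28)*6)*(d - 3) + 4) = -5 + ((d - 28*(-6))*(-3 + d) + 4) = -5 + ((d + 168)*(-3 + d) + 4) = -5 + ((168 + d)*(-3 + d) + 4) = -5 + ((-3 + d)*(168 + d) + 4) = -5 + (4 + (-3 + d)*(168 + d)) = -1 + (-3 + d)*(168 + d))
(m(-11) + 141)*148 = ((-505 + (-11)² + 165*(-11)) + 141)*148 = ((-505 + 121 - 1815) + 141)*148 = (-2199 + 141)*148 = -2058*148 = -304584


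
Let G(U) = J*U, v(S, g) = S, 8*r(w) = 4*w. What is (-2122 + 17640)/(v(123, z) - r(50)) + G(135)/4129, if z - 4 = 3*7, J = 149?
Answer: 33022546/202321 ≈ 163.22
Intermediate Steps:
r(w) = w/2 (r(w) = (4*w)/8 = w/2)
z = 25 (z = 4 + 3*7 = 4 + 21 = 25)
G(U) = 149*U
(-2122 + 17640)/(v(123, z) - r(50)) + G(135)/4129 = (-2122 + 17640)/(123 - 50/2) + (149*135)/4129 = 15518/(123 - 1*25) + 20115*(1/4129) = 15518/(123 - 25) + 20115/4129 = 15518/98 + 20115/4129 = 15518*(1/98) + 20115/4129 = 7759/49 + 20115/4129 = 33022546/202321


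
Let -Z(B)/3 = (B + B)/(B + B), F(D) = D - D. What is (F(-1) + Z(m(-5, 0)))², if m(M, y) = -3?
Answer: 9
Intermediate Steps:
F(D) = 0
Z(B) = -3 (Z(B) = -3*(B + B)/(B + B) = -3*2*B/(2*B) = -3*2*B*1/(2*B) = -3*1 = -3)
(F(-1) + Z(m(-5, 0)))² = (0 - 3)² = (-3)² = 9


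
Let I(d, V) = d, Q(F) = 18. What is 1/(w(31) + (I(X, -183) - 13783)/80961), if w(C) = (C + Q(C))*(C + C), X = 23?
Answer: 80961/245945758 ≈ 0.00032918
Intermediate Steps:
w(C) = 2*C*(18 + C) (w(C) = (C + 18)*(C + C) = (18 + C)*(2*C) = 2*C*(18 + C))
1/(w(31) + (I(X, -183) - 13783)/80961) = 1/(2*31*(18 + 31) + (23 - 13783)/80961) = 1/(2*31*49 - 13760*1/80961) = 1/(3038 - 13760/80961) = 1/(245945758/80961) = 80961/245945758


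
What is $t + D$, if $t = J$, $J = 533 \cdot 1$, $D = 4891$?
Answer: $5424$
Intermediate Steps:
$J = 533$
$t = 533$
$t + D = 533 + 4891 = 5424$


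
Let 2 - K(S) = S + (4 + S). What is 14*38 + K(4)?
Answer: 522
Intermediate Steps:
K(S) = -2 - 2*S (K(S) = 2 - (S + (4 + S)) = 2 - (4 + 2*S) = 2 + (-4 - 2*S) = -2 - 2*S)
14*38 + K(4) = 14*38 + (-2 - 2*4) = 532 + (-2 - 8) = 532 - 10 = 522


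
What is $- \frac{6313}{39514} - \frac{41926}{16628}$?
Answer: $- \frac{220204566}{82129849} \approx -2.6812$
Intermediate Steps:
$- \frac{6313}{39514} - \frac{41926}{16628} = \left(-6313\right) \frac{1}{39514} - \frac{20963}{8314} = - \frac{6313}{39514} - \frac{20963}{8314} = - \frac{220204566}{82129849}$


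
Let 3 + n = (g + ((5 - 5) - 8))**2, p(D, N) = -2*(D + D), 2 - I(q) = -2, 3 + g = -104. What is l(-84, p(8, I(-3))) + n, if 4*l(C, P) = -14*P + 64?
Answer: 13350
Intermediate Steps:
g = -107 (g = -3 - 104 = -107)
I(q) = 4 (I(q) = 2 - 1*(-2) = 2 + 2 = 4)
p(D, N) = -4*D
l(C, P) = 16 - 7*P/2 (l(C, P) = (-14*P + 64)/4 = (64 - 14*P)/4 = 16 - 7*P/2)
n = 13222 (n = -3 + (-107 + ((5 - 5) - 8))**2 = -3 + (-107 + (0 - 8))**2 = -3 + (-107 - 8)**2 = -3 + (-115)**2 = -3 + 13225 = 13222)
l(-84, p(8, I(-3))) + n = (16 - (-14)*8) + 13222 = (16 - 7/2*(-32)) + 13222 = (16 + 112) + 13222 = 128 + 13222 = 13350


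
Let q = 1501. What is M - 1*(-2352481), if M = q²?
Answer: 4605482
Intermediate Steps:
M = 2253001 (M = 1501² = 2253001)
M - 1*(-2352481) = 2253001 - 1*(-2352481) = 2253001 + 2352481 = 4605482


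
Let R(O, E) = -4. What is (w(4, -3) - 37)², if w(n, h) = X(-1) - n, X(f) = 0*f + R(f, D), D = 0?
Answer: 2025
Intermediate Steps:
X(f) = -4 (X(f) = 0*f - 4 = 0 - 4 = -4)
w(n, h) = -4 - n
(w(4, -3) - 37)² = ((-4 - 1*4) - 37)² = ((-4 - 4) - 37)² = (-8 - 37)² = (-45)² = 2025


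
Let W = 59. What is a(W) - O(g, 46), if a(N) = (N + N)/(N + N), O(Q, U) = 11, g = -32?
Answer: -10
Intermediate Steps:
a(N) = 1 (a(N) = (2*N)/((2*N)) = (2*N)*(1/(2*N)) = 1)
a(W) - O(g, 46) = 1 - 1*11 = 1 - 11 = -10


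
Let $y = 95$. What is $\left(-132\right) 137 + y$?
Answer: $-17989$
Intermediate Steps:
$\left(-132\right) 137 + y = \left(-132\right) 137 + 95 = -18084 + 95 = -17989$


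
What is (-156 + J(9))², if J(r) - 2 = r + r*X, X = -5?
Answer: 36100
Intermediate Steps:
J(r) = 2 - 4*r (J(r) = 2 + (r + r*(-5)) = 2 + (r - 5*r) = 2 - 4*r)
(-156 + J(9))² = (-156 + (2 - 4*9))² = (-156 + (2 - 36))² = (-156 - 34)² = (-190)² = 36100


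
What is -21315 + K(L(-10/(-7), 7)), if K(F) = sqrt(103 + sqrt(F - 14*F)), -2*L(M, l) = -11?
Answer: -21315 + sqrt(412 + 2*I*sqrt(286))/2 ≈ -21305.0 + 0.41624*I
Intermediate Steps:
L(M, l) = 11/2 (L(M, l) = -1/2*(-11) = 11/2)
K(F) = sqrt(103 + sqrt(13)*sqrt(-F)) (K(F) = sqrt(103 + sqrt(-13*F)) = sqrt(103 + sqrt(13)*sqrt(-F)))
-21315 + K(L(-10/(-7), 7)) = -21315 + sqrt(103 + sqrt(13)*sqrt(-1*11/2)) = -21315 + sqrt(103 + sqrt(13)*sqrt(-11/2)) = -21315 + sqrt(103 + sqrt(13)*(I*sqrt(22)/2)) = -21315 + sqrt(103 + I*sqrt(286)/2)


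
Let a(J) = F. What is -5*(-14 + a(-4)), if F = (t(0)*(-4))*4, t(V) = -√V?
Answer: 70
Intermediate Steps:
F = 0 (F = (-√0*(-4))*4 = (-1*0*(-4))*4 = (0*(-4))*4 = 0*4 = 0)
a(J) = 0
-5*(-14 + a(-4)) = -5*(-14 + 0) = -5*(-14) = 70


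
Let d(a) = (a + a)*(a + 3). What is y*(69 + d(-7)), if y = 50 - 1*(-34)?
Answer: 10500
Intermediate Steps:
y = 84 (y = 50 + 34 = 84)
d(a) = 2*a*(3 + a) (d(a) = (2*a)*(3 + a) = 2*a*(3 + a))
y*(69 + d(-7)) = 84*(69 + 2*(-7)*(3 - 7)) = 84*(69 + 2*(-7)*(-4)) = 84*(69 + 56) = 84*125 = 10500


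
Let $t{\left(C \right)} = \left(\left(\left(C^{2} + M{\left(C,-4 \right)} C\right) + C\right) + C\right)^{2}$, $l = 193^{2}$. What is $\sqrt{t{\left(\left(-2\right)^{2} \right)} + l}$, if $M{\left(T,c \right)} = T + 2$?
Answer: $\sqrt{39553} \approx 198.88$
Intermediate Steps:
$M{\left(T,c \right)} = 2 + T$
$l = 37249$
$t{\left(C \right)} = \left(C^{2} + 2 C + C \left(2 + C\right)\right)^{2}$ ($t{\left(C \right)} = \left(\left(\left(C^{2} + \left(2 + C\right) C\right) + C\right) + C\right)^{2} = \left(\left(\left(C^{2} + C \left(2 + C\right)\right) + C\right) + C\right)^{2} = \left(\left(C + C^{2} + C \left(2 + C\right)\right) + C\right)^{2} = \left(C^{2} + 2 C + C \left(2 + C\right)\right)^{2}$)
$\sqrt{t{\left(\left(-2\right)^{2} \right)} + l} = \sqrt{4 \left(\left(-2\right)^{2}\right)^{2} \left(2 + \left(-2\right)^{2}\right)^{2} + 37249} = \sqrt{4 \cdot 4^{2} \left(2 + 4\right)^{2} + 37249} = \sqrt{4 \cdot 16 \cdot 6^{2} + 37249} = \sqrt{4 \cdot 16 \cdot 36 + 37249} = \sqrt{2304 + 37249} = \sqrt{39553}$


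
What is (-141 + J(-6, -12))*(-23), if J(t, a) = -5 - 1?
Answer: 3381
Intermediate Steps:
J(t, a) = -6
(-141 + J(-6, -12))*(-23) = (-141 - 6)*(-23) = -147*(-23) = 3381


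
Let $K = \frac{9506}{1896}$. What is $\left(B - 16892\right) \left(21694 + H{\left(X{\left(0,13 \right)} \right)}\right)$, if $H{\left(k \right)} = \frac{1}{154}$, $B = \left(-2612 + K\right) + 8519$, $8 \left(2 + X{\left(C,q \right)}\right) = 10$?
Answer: $- \frac{34775278896679}{145992} \approx -2.382 \cdot 10^{8}$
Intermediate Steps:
$K = \frac{4753}{948}$ ($K = 9506 \cdot \frac{1}{1896} = \frac{4753}{948} \approx 5.0137$)
$X{\left(C,q \right)} = - \frac{3}{4}$ ($X{\left(C,q \right)} = -2 + \frac{1}{8} \cdot 10 = -2 + \frac{5}{4} = - \frac{3}{4}$)
$B = \frac{5604589}{948}$ ($B = \left(-2612 + \frac{4753}{948}\right) + 8519 = - \frac{2471423}{948} + 8519 = \frac{5604589}{948} \approx 5912.0$)
$H{\left(k \right)} = \frac{1}{154}$
$\left(B - 16892\right) \left(21694 + H{\left(X{\left(0,13 \right)} \right)}\right) = \left(\frac{5604589}{948} - 16892\right) \left(21694 + \frac{1}{154}\right) = \left(- \frac{10409027}{948}\right) \frac{3340877}{154} = - \frac{34775278896679}{145992}$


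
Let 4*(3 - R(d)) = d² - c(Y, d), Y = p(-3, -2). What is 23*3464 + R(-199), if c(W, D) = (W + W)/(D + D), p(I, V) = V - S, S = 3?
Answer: 27770353/398 ≈ 69775.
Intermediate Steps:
p(I, V) = -3 + V (p(I, V) = V - 1*3 = V - 3 = -3 + V)
Y = -5 (Y = -3 - 2 = -5)
c(W, D) = W/D (c(W, D) = (2*W)/((2*D)) = (2*W)*(1/(2*D)) = W/D)
R(d) = 3 - 5/(4*d) - d²/4 (R(d) = 3 - (d² - (-5)/d)/4 = 3 - (d² + 5/d)/4 = 3 + (-5/(4*d) - d²/4) = 3 - 5/(4*d) - d²/4)
23*3464 + R(-199) = 23*3464 + (¼)*(-5 - 199*(12 - 1*(-199)²))/(-199) = 79672 + (¼)*(-1/199)*(-5 - 199*(12 - 1*39601)) = 79672 + (¼)*(-1/199)*(-5 - 199*(12 - 39601)) = 79672 + (¼)*(-1/199)*(-5 - 199*(-39589)) = 79672 + (¼)*(-1/199)*(-5 + 7878211) = 79672 + (¼)*(-1/199)*7878206 = 79672 - 3939103/398 = 27770353/398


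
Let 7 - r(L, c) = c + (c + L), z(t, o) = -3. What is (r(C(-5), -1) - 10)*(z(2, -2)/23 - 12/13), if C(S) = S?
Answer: -1260/299 ≈ -4.2141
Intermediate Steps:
r(L, c) = 7 - L - 2*c (r(L, c) = 7 - (c + (c + L)) = 7 - (c + (L + c)) = 7 - (L + 2*c) = 7 + (-L - 2*c) = 7 - L - 2*c)
(r(C(-5), -1) - 10)*(z(2, -2)/23 - 12/13) = ((7 - 1*(-5) - 2*(-1)) - 10)*(-3/23 - 12/13) = ((7 + 5 + 2) - 10)*(-3*1/23 - 12*1/13) = (14 - 10)*(-3/23 - 12/13) = 4*(-315/299) = -1260/299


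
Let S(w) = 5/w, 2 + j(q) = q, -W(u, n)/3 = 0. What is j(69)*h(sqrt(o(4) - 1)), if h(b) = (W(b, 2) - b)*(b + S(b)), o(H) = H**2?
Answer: -1340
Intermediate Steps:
W(u, n) = 0 (W(u, n) = -3*0 = 0)
j(q) = -2 + q
h(b) = -b*(b + 5/b) (h(b) = (0 - b)*(b + 5/b) = (-b)*(b + 5/b) = -b*(b + 5/b))
j(69)*h(sqrt(o(4) - 1)) = (-2 + 69)*(-5 - (sqrt(4**2 - 1))**2) = 67*(-5 - (sqrt(16 - 1))**2) = 67*(-5 - (sqrt(15))**2) = 67*(-5 - 1*15) = 67*(-5 - 15) = 67*(-20) = -1340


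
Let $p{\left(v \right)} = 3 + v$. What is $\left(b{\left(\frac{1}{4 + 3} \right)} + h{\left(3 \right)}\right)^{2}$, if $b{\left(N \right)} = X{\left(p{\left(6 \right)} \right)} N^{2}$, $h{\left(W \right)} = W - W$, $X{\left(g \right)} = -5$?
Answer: $\frac{25}{2401} \approx 0.010412$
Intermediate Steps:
$h{\left(W \right)} = 0$
$b{\left(N \right)} = - 5 N^{2}$
$\left(b{\left(\frac{1}{4 + 3} \right)} + h{\left(3 \right)}\right)^{2} = \left(- 5 \left(\frac{1}{4 + 3}\right)^{2} + 0\right)^{2} = \left(- 5 \left(\frac{1}{7}\right)^{2} + 0\right)^{2} = \left(- \frac{5}{49} + 0\right)^{2} = \left(- \frac{5}{49}\right)^{2} = \frac{25}{2401}$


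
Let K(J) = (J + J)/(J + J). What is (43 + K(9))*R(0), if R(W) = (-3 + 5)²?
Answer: 176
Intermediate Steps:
K(J) = 1 (K(J) = (2*J)/((2*J)) = (2*J)*(1/(2*J)) = 1)
R(W) = 4 (R(W) = 2² = 4)
(43 + K(9))*R(0) = (43 + 1)*4 = 44*4 = 176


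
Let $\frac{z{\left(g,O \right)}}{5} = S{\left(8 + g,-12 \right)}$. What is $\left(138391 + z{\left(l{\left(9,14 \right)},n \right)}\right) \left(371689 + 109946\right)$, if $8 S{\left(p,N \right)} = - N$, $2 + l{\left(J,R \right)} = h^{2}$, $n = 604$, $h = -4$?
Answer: $\frac{133315123095}{2} \approx 6.6658 \cdot 10^{10}$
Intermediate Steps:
$l{\left(J,R \right)} = 14$ ($l{\left(J,R \right)} = -2 + \left(-4\right)^{2} = -2 + 16 = 14$)
$S{\left(p,N \right)} = - \frac{N}{8}$ ($S{\left(p,N \right)} = \frac{\left(-1\right) N}{8} = - \frac{N}{8}$)
$z{\left(g,O \right)} = \frac{15}{2}$ ($z{\left(g,O \right)} = 5 \left(\left(- \frac{1}{8}\right) \left(-12\right)\right) = 5 \cdot \frac{3}{2} = \frac{15}{2}$)
$\left(138391 + z{\left(l{\left(9,14 \right)},n \right)}\right) \left(371689 + 109946\right) = \left(138391 + \frac{15}{2}\right) \left(371689 + 109946\right) = \frac{276797}{2} \cdot 481635 = \frac{133315123095}{2}$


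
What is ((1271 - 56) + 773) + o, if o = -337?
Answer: 1651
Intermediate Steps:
((1271 - 56) + 773) + o = ((1271 - 56) + 773) - 337 = (1215 + 773) - 337 = 1988 - 337 = 1651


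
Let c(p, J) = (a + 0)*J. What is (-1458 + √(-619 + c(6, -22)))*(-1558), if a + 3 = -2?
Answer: 2271564 - 1558*I*√509 ≈ 2.2716e+6 - 35150.0*I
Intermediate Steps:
a = -5 (a = -3 - 2 = -5)
c(p, J) = -5*J (c(p, J) = (-5 + 0)*J = -5*J)
(-1458 + √(-619 + c(6, -22)))*(-1558) = (-1458 + √(-619 - 5*(-22)))*(-1558) = (-1458 + √(-619 + 110))*(-1558) = (-1458 + √(-509))*(-1558) = (-1458 + I*√509)*(-1558) = 2271564 - 1558*I*√509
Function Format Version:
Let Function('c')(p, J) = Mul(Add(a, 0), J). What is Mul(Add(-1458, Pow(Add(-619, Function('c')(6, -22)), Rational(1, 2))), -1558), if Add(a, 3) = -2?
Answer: Add(2271564, Mul(-1558, I, Pow(509, Rational(1, 2)))) ≈ Add(2.2716e+6, Mul(-35150., I))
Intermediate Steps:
a = -5 (a = Add(-3, -2) = -5)
Function('c')(p, J) = Mul(-5, J) (Function('c')(p, J) = Mul(Add(-5, 0), J) = Mul(-5, J))
Mul(Add(-1458, Pow(Add(-619, Function('c')(6, -22)), Rational(1, 2))), -1558) = Mul(Add(-1458, Pow(Add(-619, Mul(-5, -22)), Rational(1, 2))), -1558) = Mul(Add(-1458, Pow(Add(-619, 110), Rational(1, 2))), -1558) = Mul(Add(-1458, Pow(-509, Rational(1, 2))), -1558) = Mul(Add(-1458, Mul(I, Pow(509, Rational(1, 2)))), -1558) = Add(2271564, Mul(-1558, I, Pow(509, Rational(1, 2))))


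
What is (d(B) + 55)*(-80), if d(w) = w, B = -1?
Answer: -4320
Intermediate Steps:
(d(B) + 55)*(-80) = (-1 + 55)*(-80) = 54*(-80) = -4320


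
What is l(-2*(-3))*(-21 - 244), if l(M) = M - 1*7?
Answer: 265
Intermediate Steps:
l(M) = -7 + M (l(M) = M - 7 = -7 + M)
l(-2*(-3))*(-21 - 244) = (-7 - 2*(-3))*(-21 - 244) = (-7 + 6)*(-265) = -1*(-265) = 265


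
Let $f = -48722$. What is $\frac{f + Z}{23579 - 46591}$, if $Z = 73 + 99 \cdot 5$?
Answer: $\frac{24077}{11506} \approx 2.0926$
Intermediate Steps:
$Z = 568$ ($Z = 73 + 495 = 568$)
$\frac{f + Z}{23579 - 46591} = \frac{-48722 + 568}{23579 - 46591} = - \frac{48154}{-23012} = \left(-48154\right) \left(- \frac{1}{23012}\right) = \frac{24077}{11506}$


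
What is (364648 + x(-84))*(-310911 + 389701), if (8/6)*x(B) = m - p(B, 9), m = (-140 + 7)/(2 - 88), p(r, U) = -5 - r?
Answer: 4940878707955/172 ≈ 2.8726e+10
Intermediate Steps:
m = 133/86 (m = -133/(-86) = -133*(-1/86) = 133/86 ≈ 1.5465)
x(B) = 1689/344 + 3*B/4 (x(B) = 3*(133/86 - (-5 - B))/4 = 3*(133/86 + (5 + B))/4 = 3*(563/86 + B)/4 = 1689/344 + 3*B/4)
(364648 + x(-84))*(-310911 + 389701) = (364648 + (1689/344 + (¾)*(-84)))*(-310911 + 389701) = (364648 + (1689/344 - 63))*78790 = (364648 - 19983/344)*78790 = (125418929/344)*78790 = 4940878707955/172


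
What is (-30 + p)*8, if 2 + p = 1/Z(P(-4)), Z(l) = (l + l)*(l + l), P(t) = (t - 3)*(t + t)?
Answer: -401407/1568 ≈ -256.00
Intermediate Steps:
P(t) = 2*t*(-3 + t) (P(t) = (-3 + t)*(2*t) = 2*t*(-3 + t))
Z(l) = 4*l² (Z(l) = (2*l)*(2*l) = 4*l²)
p = -25087/12544 (p = -2 + 1/(4*(2*(-4)*(-3 - 4))²) = -2 + 1/(4*(2*(-4)*(-7))²) = -2 + 1/(4*56²) = -2 + 1/(4*3136) = -2 + 1/12544 = -25087/12544 ≈ -1.9999)
(-30 + p)*8 = (-30 - 25087/12544)*8 = -401407/12544*8 = -401407/1568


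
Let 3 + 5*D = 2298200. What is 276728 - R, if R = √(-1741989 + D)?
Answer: 276728 - 14*I*√163565/5 ≈ 2.7673e+5 - 1132.4*I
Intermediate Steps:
D = 2298197/5 (D = -⅗ + (⅕)*2298200 = -⅗ + 459640 = 2298197/5 ≈ 4.5964e+5)
R = 14*I*√163565/5 (R = √(-1741989 + 2298197/5) = √(-6411748/5) = 14*I*√163565/5 ≈ 1132.4*I)
276728 - R = 276728 - 14*I*√163565/5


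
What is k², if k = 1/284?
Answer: 1/80656 ≈ 1.2398e-5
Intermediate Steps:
k = 1/284 ≈ 0.0035211
k² = (1/284)² = 1/80656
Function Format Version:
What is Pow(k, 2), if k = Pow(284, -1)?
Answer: Rational(1, 80656) ≈ 1.2398e-5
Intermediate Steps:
k = Rational(1, 284) ≈ 0.0035211
Pow(k, 2) = Pow(Rational(1, 284), 2) = Rational(1, 80656)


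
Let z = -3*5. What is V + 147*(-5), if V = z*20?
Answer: -1035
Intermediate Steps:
z = -15
V = -300 (V = -15*20 = -300)
V + 147*(-5) = -300 + 147*(-5) = -300 - 735 = -1035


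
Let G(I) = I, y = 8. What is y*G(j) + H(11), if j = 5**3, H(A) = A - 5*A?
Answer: 956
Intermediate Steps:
H(A) = -4*A
j = 125
y*G(j) + H(11) = 8*125 - 4*11 = 1000 - 44 = 956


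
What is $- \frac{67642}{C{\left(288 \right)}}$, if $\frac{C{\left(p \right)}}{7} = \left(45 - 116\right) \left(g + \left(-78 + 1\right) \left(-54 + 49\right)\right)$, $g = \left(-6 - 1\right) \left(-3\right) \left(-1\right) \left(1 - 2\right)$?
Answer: $\frac{33821}{100891} \approx 0.33522$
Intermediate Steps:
$g = 21$ ($g = - 7 \cdot 3 \left(-1\right) = \left(-7\right) \left(-3\right) = 21$)
$C{\left(p \right)} = -201782$ ($C{\left(p \right)} = 7 \left(45 - 116\right) \left(21 + \left(-78 + 1\right) \left(-54 + 49\right)\right) = 7 \left(- 71 \left(21 - -385\right)\right) = 7 \left(- 71 \left(21 + 385\right)\right) = 7 \left(\left(-71\right) 406\right) = 7 \left(-28826\right) = -201782$)
$- \frac{67642}{C{\left(288 \right)}} = - \frac{67642}{-201782} = \left(-67642\right) \left(- \frac{1}{201782}\right) = \frac{33821}{100891}$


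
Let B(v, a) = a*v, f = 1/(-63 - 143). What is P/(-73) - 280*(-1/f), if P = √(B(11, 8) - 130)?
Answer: -57680 - I*√42/73 ≈ -57680.0 - 0.088777*I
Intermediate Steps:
f = -1/206 (f = 1/(-206) = -1/206 ≈ -0.0048544)
P = I*√42 (P = √(8*11 - 130) = √(88 - 130) = √(-42) = I*√42 ≈ 6.4807*I)
P/(-73) - 280*(-1/f) = (I*√42)/(-73) - 280/((-1*(-1/206))) = (I*√42)*(-1/73) - 280/1/206 = -I*√42/73 - 280*206 = -I*√42/73 - 57680 = -57680 - I*√42/73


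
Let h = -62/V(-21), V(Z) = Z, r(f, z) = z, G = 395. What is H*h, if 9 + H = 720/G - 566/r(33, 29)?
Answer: -3791734/48111 ≈ -78.812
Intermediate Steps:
H = -61157/2291 (H = -9 + (720/395 - 566/29) = -9 + (720*(1/395) - 566*1/29) = -9 + (144/79 - 566/29) = -9 - 40538/2291 = -61157/2291 ≈ -26.694)
h = 62/21 (h = -62/(-21) = -62*(-1/21) = 62/21 ≈ 2.9524)
H*h = -61157/2291*62/21 = -3791734/48111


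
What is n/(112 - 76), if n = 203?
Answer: 203/36 ≈ 5.6389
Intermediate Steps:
n/(112 - 76) = 203/(112 - 76) = 203/36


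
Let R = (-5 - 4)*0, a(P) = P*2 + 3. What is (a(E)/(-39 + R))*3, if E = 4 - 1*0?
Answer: -11/13 ≈ -0.84615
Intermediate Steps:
E = 4 (E = 4 + 0 = 4)
a(P) = 3 + 2*P (a(P) = 2*P + 3 = 3 + 2*P)
R = 0 (R = -9*0 = 0)
(a(E)/(-39 + R))*3 = ((3 + 2*4)/(-39 + 0))*3 = ((3 + 8)/(-39))*3 = (11*(-1/39))*3 = -11/39*3 = -11/13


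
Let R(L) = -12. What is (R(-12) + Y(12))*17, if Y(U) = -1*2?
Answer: -238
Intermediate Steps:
Y(U) = -2
(R(-12) + Y(12))*17 = (-12 - 2)*17 = -14*17 = -238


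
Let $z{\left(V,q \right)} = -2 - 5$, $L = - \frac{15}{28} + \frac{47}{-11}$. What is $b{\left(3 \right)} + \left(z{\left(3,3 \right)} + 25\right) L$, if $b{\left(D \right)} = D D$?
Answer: $- \frac{11943}{154} \approx -77.552$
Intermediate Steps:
$L = - \frac{1481}{308}$ ($L = \left(-15\right) \frac{1}{28} + 47 \left(- \frac{1}{11}\right) = - \frac{15}{28} - \frac{47}{11} = - \frac{1481}{308} \approx -4.8084$)
$b{\left(D \right)} = D^{2}$
$z{\left(V,q \right)} = -7$ ($z{\left(V,q \right)} = -2 - 5 = -7$)
$b{\left(3 \right)} + \left(z{\left(3,3 \right)} + 25\right) L = 3^{2} + \left(-7 + 25\right) \left(- \frac{1481}{308}\right) = 9 + 18 \left(- \frac{1481}{308}\right) = 9 - \frac{13329}{154} = - \frac{11943}{154}$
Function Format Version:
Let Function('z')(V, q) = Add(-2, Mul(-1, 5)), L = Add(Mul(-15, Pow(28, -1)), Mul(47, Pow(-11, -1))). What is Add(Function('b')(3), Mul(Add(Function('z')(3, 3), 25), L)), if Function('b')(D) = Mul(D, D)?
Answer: Rational(-11943, 154) ≈ -77.552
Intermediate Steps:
L = Rational(-1481, 308) (L = Add(Mul(-15, Rational(1, 28)), Mul(47, Rational(-1, 11))) = Add(Rational(-15, 28), Rational(-47, 11)) = Rational(-1481, 308) ≈ -4.8084)
Function('b')(D) = Pow(D, 2)
Function('z')(V, q) = -7 (Function('z')(V, q) = Add(-2, -5) = -7)
Add(Function('b')(3), Mul(Add(Function('z')(3, 3), 25), L)) = Add(Pow(3, 2), Mul(Add(-7, 25), Rational(-1481, 308))) = Add(9, Mul(18, Rational(-1481, 308))) = Add(9, Rational(-13329, 154)) = Rational(-11943, 154)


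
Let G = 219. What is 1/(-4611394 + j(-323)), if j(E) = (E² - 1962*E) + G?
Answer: -1/3873120 ≈ -2.5819e-7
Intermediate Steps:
j(E) = 219 + E² - 1962*E (j(E) = (E² - 1962*E) + 219 = 219 + E² - 1962*E)
1/(-4611394 + j(-323)) = 1/(-4611394 + (219 + (-323)² - 1962*(-323))) = 1/(-4611394 + (219 + 104329 + 633726)) = 1/(-4611394 + 738274) = 1/(-3873120) = -1/3873120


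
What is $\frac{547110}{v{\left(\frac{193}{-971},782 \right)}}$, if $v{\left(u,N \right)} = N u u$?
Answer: $\frac{257918869755}{14564359} \approx 17709.0$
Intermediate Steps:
$v{\left(u,N \right)} = N u^{2}$
$\frac{547110}{v{\left(\frac{193}{-971},782 \right)}} = \frac{547110}{782 \left(\frac{193}{-971}\right)^{2}} = \frac{547110}{782 \left(193 \left(- \frac{1}{971}\right)\right)^{2}} = \frac{547110}{782 \left(- \frac{193}{971}\right)^{2}} = \frac{547110}{782 \cdot \frac{37249}{942841}} = \frac{547110}{\frac{29128718}{942841}} = 547110 \cdot \frac{942841}{29128718} = \frac{257918869755}{14564359}$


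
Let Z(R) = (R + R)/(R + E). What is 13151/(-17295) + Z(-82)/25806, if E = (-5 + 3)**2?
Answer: -2205699224/2901046005 ≈ -0.76031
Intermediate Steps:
E = 4 (E = (-2)**2 = 4)
Z(R) = 2*R/(4 + R) (Z(R) = (R + R)/(R + 4) = (2*R)/(4 + R) = 2*R/(4 + R))
13151/(-17295) + Z(-82)/25806 = 13151/(-17295) + (2*(-82)/(4 - 82))/25806 = 13151*(-1/17295) + (2*(-82)/(-78))*(1/25806) = -13151/17295 + (2*(-82)*(-1/78))*(1/25806) = -13151/17295 + (82/39)*(1/25806) = -13151/17295 + 41/503217 = -2205699224/2901046005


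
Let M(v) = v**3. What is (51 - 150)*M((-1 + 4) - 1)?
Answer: -792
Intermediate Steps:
(51 - 150)*M((-1 + 4) - 1) = (51 - 150)*((-1 + 4) - 1)**3 = -99*(3 - 1)**3 = -99*2**3 = -99*8 = -792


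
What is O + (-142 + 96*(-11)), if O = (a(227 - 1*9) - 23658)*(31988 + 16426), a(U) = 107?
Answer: -1140199312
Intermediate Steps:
O = -1140198114 (O = (107 - 23658)*(31988 + 16426) = -23551*48414 = -1140198114)
O + (-142 + 96*(-11)) = -1140198114 + (-142 + 96*(-11)) = -1140198114 + (-142 - 1056) = -1140198114 - 1198 = -1140199312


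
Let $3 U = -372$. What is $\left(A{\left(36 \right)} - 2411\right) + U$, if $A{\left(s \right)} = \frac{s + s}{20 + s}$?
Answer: $- \frac{17736}{7} \approx -2533.7$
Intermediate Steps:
$U = -124$ ($U = \frac{1}{3} \left(-372\right) = -124$)
$A{\left(s \right)} = \frac{2 s}{20 + s}$
$\left(A{\left(36 \right)} - 2411\right) + U = \left(2 \cdot 36 \frac{1}{20 + 36} - 2411\right) - 124 = \left(2 \cdot 36 \cdot \frac{1}{56} - 2411\right) - 124 = \left(\frac{9}{7} - 2411\right) - 124 = - \frac{16868}{7} - 124 = - \frac{17736}{7}$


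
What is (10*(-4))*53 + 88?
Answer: -2032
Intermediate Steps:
(10*(-4))*53 + 88 = -40*53 + 88 = -2120 + 88 = -2032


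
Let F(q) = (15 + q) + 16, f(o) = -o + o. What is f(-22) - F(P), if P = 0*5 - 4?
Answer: -27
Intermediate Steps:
P = -4 (P = 0 - 4 = -4)
f(o) = 0
F(q) = 31 + q
f(-22) - F(P) = 0 - (31 - 4) = 0 - 1*27 = 0 - 27 = -27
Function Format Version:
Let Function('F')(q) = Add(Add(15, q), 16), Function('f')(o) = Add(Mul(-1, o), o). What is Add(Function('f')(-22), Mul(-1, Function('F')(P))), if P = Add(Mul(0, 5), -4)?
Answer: -27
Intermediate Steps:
P = -4 (P = Add(0, -4) = -4)
Function('f')(o) = 0
Function('F')(q) = Add(31, q)
Add(Function('f')(-22), Mul(-1, Function('F')(P))) = Add(0, Mul(-1, Add(31, -4))) = Add(0, Mul(-1, 27)) = Add(0, -27) = -27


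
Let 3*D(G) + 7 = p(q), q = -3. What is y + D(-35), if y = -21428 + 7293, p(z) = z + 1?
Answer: -14138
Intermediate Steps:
p(z) = 1 + z
y = -14135
D(G) = -3 (D(G) = -7/3 + (1 - 3)/3 = -7/3 + (⅓)*(-2) = -7/3 - ⅔ = -3)
y + D(-35) = -14135 - 3 = -14138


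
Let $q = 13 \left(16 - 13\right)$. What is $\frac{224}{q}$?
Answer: $\frac{224}{39} \approx 5.7436$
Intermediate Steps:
$q = 39$ ($q = 13 \cdot 3 = 39$)
$\frac{224}{q} = \frac{224}{39}$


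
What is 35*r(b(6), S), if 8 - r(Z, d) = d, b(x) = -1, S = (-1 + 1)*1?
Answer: 280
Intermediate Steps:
S = 0 (S = 0*1 = 0)
r(Z, d) = 8 - d
35*r(b(6), S) = 35*(8 - 1*0) = 35*(8 + 0) = 35*8 = 280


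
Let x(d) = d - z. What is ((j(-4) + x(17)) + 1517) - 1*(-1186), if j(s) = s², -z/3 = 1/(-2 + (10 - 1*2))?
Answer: 5473/2 ≈ 2736.5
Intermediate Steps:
z = -½ (z = -3/(-2 + (10 - 1*2)) = -3/(-2 + (10 - 2)) = -3/(-2 + 8) = -3/6 = -3*⅙ = -½ ≈ -0.50000)
x(d) = ½ + d (x(d) = d - 1*(-½) = d + ½ = ½ + d)
((j(-4) + x(17)) + 1517) - 1*(-1186) = (((-4)² + (½ + 17)) + 1517) - 1*(-1186) = ((16 + 35/2) + 1517) + 1186 = (67/2 + 1517) + 1186 = 3101/2 + 1186 = 5473/2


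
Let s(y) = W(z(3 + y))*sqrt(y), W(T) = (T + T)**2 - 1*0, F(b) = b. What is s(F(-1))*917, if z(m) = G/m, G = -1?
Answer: 917*I ≈ 917.0*I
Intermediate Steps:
z(m) = -1/m
W(T) = 4*T**2 (W(T) = (2*T)**2 + 0 = 4*T**2 + 0 = 4*T**2)
s(y) = 4*sqrt(y)/(3 + y)**2 (s(y) = (4*(-1/(3 + y))**2)*sqrt(y) = (4/(3 + y)**2)*sqrt(y) = 4*sqrt(y)/(3 + y)**2)
s(F(-1))*917 = (4*sqrt(-1)/(3 - 1)**2)*917 = (4*I/2**2)*917 = (4*I*(1/4))*917 = I*917 = 917*I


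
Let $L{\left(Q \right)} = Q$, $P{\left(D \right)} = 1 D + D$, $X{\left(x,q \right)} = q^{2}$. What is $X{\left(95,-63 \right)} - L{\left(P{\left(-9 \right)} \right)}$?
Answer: $3987$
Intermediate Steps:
$P{\left(D \right)} = 2 D$ ($P{\left(D \right)} = D + D = 2 D$)
$X{\left(95,-63 \right)} - L{\left(P{\left(-9 \right)} \right)} = \left(-63\right)^{2} - 2 \left(-9\right) = 3969 - -18 = 3969 + 18 = 3987$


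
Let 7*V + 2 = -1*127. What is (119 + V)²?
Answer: 495616/49 ≈ 10115.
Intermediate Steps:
V = -129/7 (V = -2/7 + (-1*127)/7 = -2/7 + (⅐)*(-127) = -2/7 - 127/7 = -129/7 ≈ -18.429)
(119 + V)² = (119 - 129/7)² = (704/7)² = 495616/49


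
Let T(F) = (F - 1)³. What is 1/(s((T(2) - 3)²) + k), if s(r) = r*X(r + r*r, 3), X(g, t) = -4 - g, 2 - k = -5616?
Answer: 1/5522 ≈ 0.00018109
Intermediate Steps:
k = 5618 (k = 2 - 1*(-5616) = 2 + 5616 = 5618)
T(F) = (-1 + F)³
s(r) = r*(-4 - r - r²) (s(r) = r*(-4 - (r + r*r)) = r*(-4 - (r + r²)) = r*(-4 + (-r - r²)) = r*(-4 - r - r²))
1/(s((T(2) - 3)²) + k) = 1/(-((-1 + 2)³ - 3)²*(4 + ((-1 + 2)³ - 3)²*(1 + ((-1 + 2)³ - 3)²)) + 5618) = 1/(-(1³ - 3)²*(4 + (1³ - 3)²*(1 + (1³ - 3)²)) + 5618) = 1/(-(1 - 3)²*(4 + (1 - 3)²*(1 + (1 - 3)²)) + 5618) = 1/(-1*(-2)²*(4 + (-2)²*(1 + (-2)²)) + 5618) = 1/(-1*4*(4 + 4*(1 + 4)) + 5618) = 1/(-1*4*(4 + 4*5) + 5618) = 1/(-1*4*(4 + 20) + 5618) = 1/(-1*4*24 + 5618) = 1/(-96 + 5618) = 1/5522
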